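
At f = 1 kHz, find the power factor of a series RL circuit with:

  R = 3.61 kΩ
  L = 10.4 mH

Step 1 — Angular frequency: ω = 2π·f = 2π·1000 = 6283 rad/s.
Step 2 — Component impedances:
  R: Z = R = 3610 Ω
  L: Z = jωL = j·6283·0.0104 = 0 + j65.35 Ω
Step 3 — Series combination: Z_total = R + L = 3610 + j65.35 Ω = 3611∠1.0° Ω.
Step 4 — Power factor: PF = cos(φ) = Re(Z)/|Z| = 3610/3610.6 = 0.9998.
Step 5 — Type: Im(Z) = 65.35 ⇒ lagging (phase φ = 1.0°).

PF = 0.9998 (lagging, φ = 1.0°)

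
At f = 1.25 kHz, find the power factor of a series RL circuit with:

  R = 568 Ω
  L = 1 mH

Step 1 — Angular frequency: ω = 2π·f = 2π·1250 = 7854 rad/s.
Step 2 — Component impedances:
  R: Z = R = 568 Ω
  L: Z = jωL = j·7854·0.001 = 0 + j7.854 Ω
Step 3 — Series combination: Z_total = R + L = 568 + j7.854 Ω = 568.1∠0.8° Ω.
Step 4 — Power factor: PF = cos(φ) = Re(Z)/|Z| = 568/568.05 = 0.9999.
Step 5 — Type: Im(Z) = 7.854 ⇒ lagging (phase φ = 0.8°).

PF = 0.9999 (lagging, φ = 0.8°)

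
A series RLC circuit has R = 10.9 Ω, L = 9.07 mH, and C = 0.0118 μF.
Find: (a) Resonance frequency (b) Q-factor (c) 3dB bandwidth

Step 1 — Resonance: ω₀ = 1/√(LC) = 1/√(0.00907·1.18e-08) = 9.666e+04 rad/s.
Step 2 — f₀ = ω₀/(2π) = 1.538e+04 Hz.
Step 3 — Series Q: Q = ω₀L/R = 9.666e+04·0.00907/10.9 = 80.43.
Step 4 — Bandwidth: Δω = ω₀/Q = 1202 rad/s; BW = Δω/(2π) = 191.3 Hz.

(a) f₀ = 1.538e+04 Hz  (b) Q = 80.43  (c) BW = 191.3 Hz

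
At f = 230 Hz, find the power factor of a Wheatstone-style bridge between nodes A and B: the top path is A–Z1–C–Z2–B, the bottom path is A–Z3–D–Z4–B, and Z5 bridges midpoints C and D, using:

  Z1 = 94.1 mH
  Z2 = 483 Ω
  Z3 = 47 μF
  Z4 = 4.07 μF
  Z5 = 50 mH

Step 1 — Angular frequency: ω = 2π·f = 2π·230 = 1445 rad/s.
Step 2 — Component impedances:
  Z1: Z = jωL = j·1445·0.0941 = 0 + j136 Ω
  Z2: Z = R = 483 Ω
  Z3: Z = 1/(jωC) = -j/(ω·C) = 0 - j14.72 Ω
  Z4: Z = 1/(jωC) = -j/(ω·C) = 0 - j170 Ω
  Z5: Z = jωL = j·1445·0.05 = 0 + j72.26 Ω
Step 3 — Bridge requires nodal analysis (the Z5 bridge couples midpoints C and D, so the two paths cannot be reduced to a simple series/parallel combination). Setting node B to ground and injecting 1 A at node A, the 3-node admittance system at A, C, D solves to V_A = Z_AB = 59.79 - j170.4 Ω = 180.6∠-70.7° Ω.
Step 4 — Power factor: PF = cos(φ) = Re(Z)/|Z| = 59.79/180.6 = 0.3311.
Step 5 — Type: Im(Z) = -170.4 ⇒ leading (phase φ = -70.7°).

PF = 0.3311 (leading, φ = -70.7°)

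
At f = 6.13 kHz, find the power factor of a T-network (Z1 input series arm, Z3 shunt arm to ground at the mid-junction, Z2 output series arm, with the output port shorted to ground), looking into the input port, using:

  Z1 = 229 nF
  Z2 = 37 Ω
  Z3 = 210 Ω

Step 1 — Angular frequency: ω = 2π·f = 2π·6130 = 3.852e+04 rad/s.
Step 2 — Component impedances:
  Z1: Z = 1/(jωC) = -j/(ω·C) = 0 - j113.4 Ω
  Z2: Z = R = 37 Ω
  Z3: Z = R = 210 Ω
Step 3 — With the output port shorted to ground, the output series arm Z2 runs from the junction to ground; the shunt arm Z3 also runs from the junction to ground. They appear in parallel: Z3 || Z2 = 31.46 Ω.
Step 4 — Series with input arm Z1: Z_in = Z1 + (Z3 || Z2) = 31.46 - j113.4 Ω = 117.7∠-74.5° Ω.
Step 5 — Power factor: PF = cos(φ) = Re(Z)/|Z| = 31.457/117.66 = 0.2674.
Step 6 — Type: Im(Z) = -113.4 ⇒ leading (phase φ = -74.5°).

PF = 0.2674 (leading, φ = -74.5°)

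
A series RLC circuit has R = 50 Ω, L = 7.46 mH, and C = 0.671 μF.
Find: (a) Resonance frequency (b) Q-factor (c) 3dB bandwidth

Step 1 — Resonance condition Im(Z)=0 gives ω₀ = 1/√(LC).
Step 2 — ω₀ = 1/√(0.00746·6.71e-07) = 1.413e+04 rad/s.
Step 3 — f₀ = ω₀/(2π) = 2250 Hz.
Step 4 — Series Q: Q = ω₀L/R = 1.413e+04·0.00746/50 = 2.109.
Step 5 — 3dB bandwidth: Δω = ω₀/Q = 6702 rad/s; BW = Δω/(2π) = 1067 Hz.

(a) f₀ = 2250 Hz  (b) Q = 2.109  (c) BW = 1067 Hz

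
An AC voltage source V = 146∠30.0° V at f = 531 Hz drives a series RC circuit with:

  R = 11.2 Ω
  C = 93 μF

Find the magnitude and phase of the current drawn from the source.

Step 1 — Angular frequency: ω = 2π·f = 2π·531 = 3336 rad/s.
Step 2 — Component impedances:
  R: Z = R = 11.2 Ω
  C: Z = 1/(jωC) = -j/(ω·C) = 0 - j3.223 Ω
Step 3 — Series combination: Z_total = R + C = 11.2 - j3.223 Ω = 11.65∠-16.1° Ω.
Step 4 — Source phasor: V = 146∠30.0° V = 126.4 + j73 V.
Step 5 — Ohm's law: I = V / Z_total = (126.4 + j73) / (11.2 - j3.223) = 8.694 + j9.02 A.
Step 6 — Convert to polar: |I| = 12.53 A, ∠I = 46.1°.

I = 12.53∠46.1° A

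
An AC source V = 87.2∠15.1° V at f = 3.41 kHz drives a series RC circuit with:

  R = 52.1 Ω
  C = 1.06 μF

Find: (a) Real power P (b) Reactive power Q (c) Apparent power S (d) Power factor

Step 1 — Angular frequency: ω = 2π·f = 2π·3410 = 2.143e+04 rad/s.
Step 2 — Component impedances:
  R: Z = R = 52.1 Ω
  C: Z = 1/(jωC) = -j/(ω·C) = 0 - j44.03 Ω
Step 3 — Series combination: Z_total = R + C = 52.1 - j44.03 Ω = 68.21∠-40.2° Ω.
Step 4 — Source phasor: V = 87.2∠15.1° V = 84.19 + j22.72 V.
Step 5 — Current: I = V / Z = 0.7277 + j1.051 A = 1.278∠55.3° A.
Step 6 — Complex power: S = V·I* = 85.14 - j71.95 VA.
Step 7 — Real power: P = Re(S) = 85.14 W.
Step 8 — Reactive power: Q = Im(S) = -71.95 VAR.
Step 9 — Apparent power: |S| = 111.5 VA.
Step 10 — Power factor: PF = P/|S| = 0.7638 (leading).

(a) P = 85.14 W  (b) Q = -71.95 VAR  (c) S = 111.5 VA  (d) PF = 0.7638 (leading)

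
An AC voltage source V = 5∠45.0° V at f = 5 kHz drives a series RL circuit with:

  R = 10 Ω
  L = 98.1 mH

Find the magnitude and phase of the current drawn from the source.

Step 1 — Angular frequency: ω = 2π·f = 2π·5000 = 3.142e+04 rad/s.
Step 2 — Component impedances:
  R: Z = R = 10 Ω
  L: Z = jωL = j·3.142e+04·0.0981 = 0 + j3082 Ω
Step 3 — Series combination: Z_total = R + L = 10 + j3082 Ω = 3082∠89.8° Ω.
Step 4 — Source phasor: V = 5∠45.0° V = 3.536 + j3.536 V.
Step 5 — Ohm's law: I = V / Z_total = (3.536 + j3.536) / (10 + j3082) = 0.001151 - j0.001143 A.
Step 6 — Convert to polar: |I| = 0.001622 A, ∠I = -44.8°.

I = 0.001622∠-44.8° A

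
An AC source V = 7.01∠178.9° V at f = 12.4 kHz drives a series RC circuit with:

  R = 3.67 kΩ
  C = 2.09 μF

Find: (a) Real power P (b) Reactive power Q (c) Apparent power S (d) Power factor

Step 1 — Angular frequency: ω = 2π·f = 2π·1.24e+04 = 7.791e+04 rad/s.
Step 2 — Component impedances:
  R: Z = R = 3670 Ω
  C: Z = 1/(jωC) = -j/(ω·C) = 0 - j6.141 Ω
Step 3 — Series combination: Z_total = R + C = 3670 - j6.141 Ω = 3670∠-0.1° Ω.
Step 4 — Source phasor: V = 7.01∠178.9° V = -7.009 + j0.1346 V.
Step 5 — Current: I = V / Z = -0.00191 + j3.347e-05 A = 0.00191∠179.0° A.
Step 6 — Complex power: S = V·I* = 0.01339 - j2.241e-05 VA.
Step 7 — Real power: P = Re(S) = 0.01339 W.
Step 8 — Reactive power: Q = Im(S) = -2.241e-05 VAR.
Step 9 — Apparent power: |S| = 0.01339 VA.
Step 10 — Power factor: PF = P/|S| = 1 (leading).

(a) P = 0.01339 W  (b) Q = -2.241e-05 VAR  (c) S = 0.01339 VA  (d) PF = 1 (leading)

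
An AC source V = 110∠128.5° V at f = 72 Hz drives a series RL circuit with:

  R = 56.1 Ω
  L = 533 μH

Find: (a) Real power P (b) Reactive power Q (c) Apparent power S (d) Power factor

Step 1 — Angular frequency: ω = 2π·f = 2π·72 = 452.4 rad/s.
Step 2 — Component impedances:
  R: Z = R = 56.1 Ω
  L: Z = jωL = j·452.4·0.000533 = 0 + j0.2411 Ω
Step 3 — Series combination: Z_total = R + L = 56.1 + j0.2411 Ω = 56.1∠0.2° Ω.
Step 4 — Source phasor: V = 110∠128.5° V = -68.48 + j86.09 V.
Step 5 — Current: I = V / Z = -1.214 + j1.54 A = 1.961∠128.3° A.
Step 6 — Complex power: S = V·I* = 215.7 + j0.927 VA.
Step 7 — Real power: P = Re(S) = 215.7 W.
Step 8 — Reactive power: Q = Im(S) = 0.927 VAR.
Step 9 — Apparent power: |S| = 215.7 VA.
Step 10 — Power factor: PF = P/|S| = 1 (lagging).

(a) P = 215.7 W  (b) Q = 0.927 VAR  (c) S = 215.7 VA  (d) PF = 1 (lagging)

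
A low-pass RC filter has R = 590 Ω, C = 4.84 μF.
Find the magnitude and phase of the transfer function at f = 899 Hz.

Step 1 — Angular frequency: ω = 2π·899 = 5649 rad/s.
Step 2 — Transfer function: H(jω) = 1/(1 + jωRC).
Step 3 — Denominator: 1 + jωRC = 1 + j·5649·590·4.84e-06 = 1 + j16.13.
Step 4 — H = 0.003829 - j0.06176.
Step 5 — Magnitude: |H| = 0.06188 (-24.2 dB); phase: φ = -86.5°.

|H| = 0.06188 (-24.2 dB), φ = -86.5°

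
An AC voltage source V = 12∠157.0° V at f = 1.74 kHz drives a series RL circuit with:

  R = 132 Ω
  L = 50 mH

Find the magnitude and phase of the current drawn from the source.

Step 1 — Angular frequency: ω = 2π·f = 2π·1740 = 1.093e+04 rad/s.
Step 2 — Component impedances:
  R: Z = R = 132 Ω
  L: Z = jωL = j·1.093e+04·0.05 = 0 + j546.6 Ω
Step 3 — Series combination: Z_total = R + L = 132 + j546.6 Ω = 562.3∠76.4° Ω.
Step 4 — Source phasor: V = 12∠157.0° V = -11.05 + j4.689 V.
Step 5 — Ohm's law: I = V / Z_total = (-11.05 + j4.689) / (132 + j546.6) = 0.003494 + j0.02105 A.
Step 6 — Convert to polar: |I| = 0.02134 A, ∠I = 80.6°.

I = 0.02134∠80.6° A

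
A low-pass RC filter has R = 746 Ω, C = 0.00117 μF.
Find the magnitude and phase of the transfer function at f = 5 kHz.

Step 1 — Angular frequency: ω = 2π·5000 = 3.142e+04 rad/s.
Step 2 — Transfer function: H(jω) = 1/(1 + jωRC).
Step 3 — Denominator: 1 + jωRC = 1 + j·3.142e+04·746·1.17e-09 = 1 + j0.02742.
Step 4 — H = 0.9992 - j0.0274.
Step 5 — Magnitude: |H| = 0.9996 (-0.0 dB); phase: φ = -1.6°.

|H| = 0.9996 (-0.0 dB), φ = -1.6°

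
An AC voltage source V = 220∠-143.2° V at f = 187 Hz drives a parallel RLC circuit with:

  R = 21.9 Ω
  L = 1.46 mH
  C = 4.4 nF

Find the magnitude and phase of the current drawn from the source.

Step 1 — Angular frequency: ω = 2π·f = 2π·187 = 1175 rad/s.
Step 2 — Component impedances:
  R: Z = R = 21.9 Ω
  L: Z = jωL = j·1175·0.00146 = 0 + j1.715 Ω
  C: Z = 1/(jωC) = -j/(ω·C) = 0 - j1.934e+05 Ω
Step 3 — Parallel combination: 1/Z_total = 1/R + 1/L + 1/C; Z_total = 0.1336 + j1.705 Ω = 1.71∠85.5° Ω.
Step 4 — Source phasor: V = 220∠-143.2° V = -176.2 - j131.8 V.
Step 5 — Ohm's law: I = V / Z_total = (-176.2 - j131.8) / (0.1336 + j1.705) = -84.87 + j96.67 A.
Step 6 — Convert to polar: |I| = 128.6 A, ∠I = 131.3°.

I = 128.6∠131.3° A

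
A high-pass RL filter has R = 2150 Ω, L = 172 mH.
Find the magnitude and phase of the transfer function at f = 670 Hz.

Step 1 — Angular frequency: ω = 2π·670 = 4210 rad/s.
Step 2 — Transfer function: H(jω) = jωL/(R + jωL).
Step 3 — Numerator jωL = j·724.1; denominator R + jωL = 2150 + j724.1.
Step 4 — H = 0.1019 + j0.3025.
Step 5 — Magnitude: |H| = 0.3192 (-9.9 dB); phase: φ = 71.4°.

|H| = 0.3192 (-9.9 dB), φ = 71.4°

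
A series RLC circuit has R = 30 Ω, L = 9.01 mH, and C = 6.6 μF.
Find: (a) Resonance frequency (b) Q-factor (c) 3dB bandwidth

Step 1 — Resonance condition Im(Z)=0 gives ω₀ = 1/√(LC).
Step 2 — ω₀ = 1/√(0.00901·6.6e-06) = 4101 rad/s.
Step 3 — f₀ = ω₀/(2π) = 652.7 Hz.
Step 4 — Series Q: Q = ω₀L/R = 4101·0.00901/30 = 1.232.
Step 5 — 3dB bandwidth: Δω = ω₀/Q = 3330 rad/s; BW = Δω/(2π) = 529.9 Hz.

(a) f₀ = 652.7 Hz  (b) Q = 1.232  (c) BW = 529.9 Hz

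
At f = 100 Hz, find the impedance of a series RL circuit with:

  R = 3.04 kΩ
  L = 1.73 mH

Step 1 — Angular frequency: ω = 2π·f = 2π·100 = 628.3 rad/s.
Step 2 — Component impedances:
  R: Z = R = 3040 Ω
  L: Z = jωL = j·628.3·0.00173 = 0 + j1.087 Ω
Step 3 — Series combination: Z_total = R + L = 3040 + j1.087 Ω = 3040∠0.0° Ω.

Z = 3040 + j1.087 Ω = 3040∠0.0° Ω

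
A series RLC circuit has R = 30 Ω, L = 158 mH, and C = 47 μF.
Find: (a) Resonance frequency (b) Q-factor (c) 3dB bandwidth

Step 1 — Resonance: ω₀ = 1/√(LC) = 1/√(0.158·4.7e-05) = 367 rad/s.
Step 2 — f₀ = ω₀/(2π) = 58.4 Hz.
Step 3 — Series Q: Q = ω₀L/R = 367·0.158/30 = 1.933.
Step 4 — Bandwidth: Δω = ω₀/Q = 189.9 rad/s; BW = Δω/(2π) = 30.22 Hz.

(a) f₀ = 58.4 Hz  (b) Q = 1.933  (c) BW = 30.22 Hz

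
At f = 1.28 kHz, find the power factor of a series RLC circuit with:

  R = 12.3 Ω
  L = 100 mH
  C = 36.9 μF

Step 1 — Angular frequency: ω = 2π·f = 2π·1280 = 8042 rad/s.
Step 2 — Component impedances:
  R: Z = R = 12.3 Ω
  L: Z = jωL = j·8042·0.1 = 0 + j804.2 Ω
  C: Z = 1/(jωC) = -j/(ω·C) = 0 - j3.37 Ω
Step 3 — Series combination: Z_total = R + L + C = 12.3 + j800.9 Ω = 801∠89.1° Ω.
Step 4 — Power factor: PF = cos(φ) = Re(Z)/|Z| = 12.3/801 = 0.01536.
Step 5 — Type: Im(Z) = 800.9 ⇒ lagging (phase φ = 89.1°).

PF = 0.01536 (lagging, φ = 89.1°)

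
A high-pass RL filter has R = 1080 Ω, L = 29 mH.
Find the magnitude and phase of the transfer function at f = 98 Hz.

Step 1 — Angular frequency: ω = 2π·98 = 615.8 rad/s.
Step 2 — Transfer function: H(jω) = jωL/(R + jωL).
Step 3 — Numerator jωL = j·17.86; denominator R + jωL = 1080 + j17.86.
Step 4 — H = 0.0002733 + j0.01653.
Step 5 — Magnitude: |H| = 0.01653 (-35.6 dB); phase: φ = 89.1°.

|H| = 0.01653 (-35.6 dB), φ = 89.1°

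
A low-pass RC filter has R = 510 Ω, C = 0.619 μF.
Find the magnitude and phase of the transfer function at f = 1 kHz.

Step 1 — Angular frequency: ω = 2π·1000 = 6283 rad/s.
Step 2 — Transfer function: H(jω) = 1/(1 + jωRC).
Step 3 — Denominator: 1 + jωRC = 1 + j·6283·510·6.19e-07 = 1 + j1.984.
Step 4 — H = 0.2027 - j0.402.
Step 5 — Magnitude: |H| = 0.4502 (-6.9 dB); phase: φ = -63.2°.

|H| = 0.4502 (-6.9 dB), φ = -63.2°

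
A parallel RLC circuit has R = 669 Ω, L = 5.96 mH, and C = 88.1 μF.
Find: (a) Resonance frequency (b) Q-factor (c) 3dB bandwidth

Step 1 — Resonance: ω₀ = 1/√(LC) = 1/√(0.00596·8.81e-05) = 1380 rad/s.
Step 2 — f₀ = ω₀/(2π) = 219.6 Hz.
Step 3 — Parallel Q: Q = R/(ω₀L) = 669/(1380·0.00596) = 81.34.
Step 4 — Bandwidth: Δω = ω₀/Q = 16.97 rad/s; BW = Δω/(2π) = 2.7 Hz.

(a) f₀ = 219.6 Hz  (b) Q = 81.34  (c) BW = 2.7 Hz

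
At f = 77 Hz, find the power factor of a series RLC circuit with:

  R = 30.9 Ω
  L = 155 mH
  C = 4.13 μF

Step 1 — Angular frequency: ω = 2π·f = 2π·77 = 483.8 rad/s.
Step 2 — Component impedances:
  R: Z = R = 30.9 Ω
  L: Z = jωL = j·483.8·0.155 = 0 + j74.99 Ω
  C: Z = 1/(jωC) = -j/(ω·C) = 0 - j500.5 Ω
Step 3 — Series combination: Z_total = R + L + C = 30.9 - j425.5 Ω = 426.6∠-85.8° Ω.
Step 4 — Power factor: PF = cos(φ) = Re(Z)/|Z| = 30.9/426.6 = 0.07243.
Step 5 — Type: Im(Z) = -425.5 ⇒ leading (phase φ = -85.8°).

PF = 0.07243 (leading, φ = -85.8°)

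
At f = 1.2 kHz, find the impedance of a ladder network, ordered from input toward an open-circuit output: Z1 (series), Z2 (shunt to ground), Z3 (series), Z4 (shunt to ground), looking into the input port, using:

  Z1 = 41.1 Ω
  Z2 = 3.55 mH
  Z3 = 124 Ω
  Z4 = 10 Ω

Step 1 — Angular frequency: ω = 2π·f = 2π·1200 = 7540 rad/s.
Step 2 — Component impedances:
  Z1: Z = R = 41.1 Ω
  Z2: Z = jωL = j·7540·0.00355 = 0 + j26.77 Ω
  Z3: Z = R = 124 Ω
  Z4: Z = R = 10 Ω
Step 3 — Ladder network (open output): work backward from the far end, alternating series and parallel combinations. Z_in = 46.24 + j25.74 Ω = 52.92∠29.1° Ω.

Z = 46.24 + j25.74 Ω = 52.92∠29.1° Ω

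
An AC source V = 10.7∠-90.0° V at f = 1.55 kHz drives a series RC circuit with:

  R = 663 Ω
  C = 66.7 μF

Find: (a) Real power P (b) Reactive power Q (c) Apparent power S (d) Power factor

Step 1 — Angular frequency: ω = 2π·f = 2π·1550 = 9739 rad/s.
Step 2 — Component impedances:
  R: Z = R = 663 Ω
  C: Z = 1/(jωC) = -j/(ω·C) = 0 - j1.539 Ω
Step 3 — Series combination: Z_total = R + C = 663 - j1.539 Ω = 663∠-0.1° Ω.
Step 4 — Source phasor: V = 10.7∠-90.0° V = 0 - j10.7 V.
Step 5 — Current: I = V / Z = 3.747e-05 - j0.01614 A = 0.01614∠-89.9° A.
Step 6 — Complex power: S = V·I* = 0.1727 - j0.000401 VA.
Step 7 — Real power: P = Re(S) = 0.1727 W.
Step 8 — Reactive power: Q = Im(S) = -0.000401 VAR.
Step 9 — Apparent power: |S| = 0.1727 VA.
Step 10 — Power factor: PF = P/|S| = 1 (leading).

(a) P = 0.1727 W  (b) Q = -0.000401 VAR  (c) S = 0.1727 VA  (d) PF = 1 (leading)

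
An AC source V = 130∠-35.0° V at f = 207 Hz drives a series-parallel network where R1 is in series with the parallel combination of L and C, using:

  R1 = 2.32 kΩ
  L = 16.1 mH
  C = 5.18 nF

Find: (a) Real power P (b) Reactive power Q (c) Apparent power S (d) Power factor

Step 1 — Angular frequency: ω = 2π·f = 2π·207 = 1301 rad/s.
Step 2 — Component impedances:
  R1: Z = R = 2320 Ω
  L: Z = jωL = j·1301·0.0161 = 0 + j20.94 Ω
  C: Z = 1/(jωC) = -j/(ω·C) = 0 - j1.484e+05 Ω
Step 3 — Parallel branch: L || C = 1/(1/L + 1/C) = 0 + j20.94 Ω.
Step 4 — Series with R1: Z_total = R1 + (L || C) = 2320 + j20.94 Ω = 2320∠0.5° Ω.
Step 5 — Source phasor: V = 130∠-35.0° V = 106.5 - j74.56 V.
Step 6 — Current: I = V / Z = 0.04561 - j0.03255 A = 0.05603∠-35.5° A.
Step 7 — Complex power: S = V·I* = 7.284 + j0.06575 VA.
Step 8 — Real power: P = Re(S) = 7.284 W.
Step 9 — Reactive power: Q = Im(S) = 0.06575 VAR.
Step 10 — Apparent power: |S| = 7.284 VA.
Step 11 — Power factor: PF = P/|S| = 1 (lagging).

(a) P = 7.284 W  (b) Q = 0.06575 VAR  (c) S = 7.284 VA  (d) PF = 1 (lagging)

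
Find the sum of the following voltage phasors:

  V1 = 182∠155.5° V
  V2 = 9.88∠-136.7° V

Step 1 — Convert each phasor to rectangular form:
  V1 = 182·(cos(155.5°) + j·sin(155.5°)) = -165.6 + j75.47 V
  V2 = 9.88·(cos(-136.7°) + j·sin(-136.7°)) = -7.19 - j6.776 V
Step 2 — Sum components: V_total = -172.8 + j68.7 V.
Step 3 — Convert to polar: |V_total| = 186 V, ∠V_total = 158.3°.

V_total = 186∠158.3° V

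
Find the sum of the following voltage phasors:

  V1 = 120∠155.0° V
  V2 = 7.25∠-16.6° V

Step 1 — Convert each phasor to rectangular form:
  V1 = 120·(cos(155.0°) + j·sin(155.0°)) = -108.8 + j50.71 V
  V2 = 7.25·(cos(-16.6°) + j·sin(-16.6°)) = 6.948 - j2.071 V
Step 2 — Sum components: V_total = -101.8 + j48.64 V.
Step 3 — Convert to polar: |V_total| = 112.8 V, ∠V_total = 154.5°.

V_total = 112.8∠154.5° V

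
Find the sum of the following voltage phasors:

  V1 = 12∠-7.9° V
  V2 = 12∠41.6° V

Step 1 — Convert each phasor to rectangular form:
  V1 = 12·(cos(-7.9°) + j·sin(-7.9°)) = 11.89 - j1.649 V
  V2 = 12·(cos(41.6°) + j·sin(41.6°)) = 8.974 + j7.967 V
Step 2 — Sum components: V_total = 20.86 + j6.318 V.
Step 3 — Convert to polar: |V_total| = 21.8 V, ∠V_total = 16.9°.

V_total = 21.8∠16.9° V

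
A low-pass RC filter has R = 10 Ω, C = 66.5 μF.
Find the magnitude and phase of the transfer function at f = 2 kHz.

Step 1 — Angular frequency: ω = 2π·2000 = 1.257e+04 rad/s.
Step 2 — Transfer function: H(jω) = 1/(1 + jωRC).
Step 3 — Denominator: 1 + jωRC = 1 + j·1.257e+04·10·6.65e-05 = 1 + j8.357.
Step 4 — H = 0.01412 - j0.118.
Step 5 — Magnitude: |H| = 0.1188 (-18.5 dB); phase: φ = -83.2°.

|H| = 0.1188 (-18.5 dB), φ = -83.2°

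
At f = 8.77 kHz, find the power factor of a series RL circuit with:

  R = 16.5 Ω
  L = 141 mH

Step 1 — Angular frequency: ω = 2π·f = 2π·8770 = 5.51e+04 rad/s.
Step 2 — Component impedances:
  R: Z = R = 16.5 Ω
  L: Z = jωL = j·5.51e+04·0.141 = 0 + j7770 Ω
Step 3 — Series combination: Z_total = R + L = 16.5 + j7770 Ω = 7770∠89.9° Ω.
Step 4 — Power factor: PF = cos(φ) = Re(Z)/|Z| = 16.5/7770 = 0.002124.
Step 5 — Type: Im(Z) = 7770 ⇒ lagging (phase φ = 89.9°).

PF = 0.002124 (lagging, φ = 89.9°)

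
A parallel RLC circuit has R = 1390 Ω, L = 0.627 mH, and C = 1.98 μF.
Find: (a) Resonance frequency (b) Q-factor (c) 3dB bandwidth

Step 1 — Resonance: ω₀ = 1/√(LC) = 1/√(0.000627·1.98e-06) = 2.838e+04 rad/s.
Step 2 — f₀ = ω₀/(2π) = 4517 Hz.
Step 3 — Parallel Q: Q = R/(ω₀L) = 1390/(2.838e+04·0.000627) = 78.11.
Step 4 — Bandwidth: Δω = ω₀/Q = 363.3 rad/s; BW = Δω/(2π) = 57.83 Hz.

(a) f₀ = 4517 Hz  (b) Q = 78.11  (c) BW = 57.83 Hz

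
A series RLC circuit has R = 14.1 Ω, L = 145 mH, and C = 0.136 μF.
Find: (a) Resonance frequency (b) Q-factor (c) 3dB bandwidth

Step 1 — Resonance condition Im(Z)=0 gives ω₀ = 1/√(LC).
Step 2 — ω₀ = 1/√(0.145·1.36e-07) = 7121 rad/s.
Step 3 — f₀ = ω₀/(2π) = 1133 Hz.
Step 4 — Series Q: Q = ω₀L/R = 7121·0.145/14.1 = 73.23.
Step 5 — 3dB bandwidth: Δω = ω₀/Q = 97.24 rad/s; BW = Δω/(2π) = 15.48 Hz.

(a) f₀ = 1133 Hz  (b) Q = 73.23  (c) BW = 15.48 Hz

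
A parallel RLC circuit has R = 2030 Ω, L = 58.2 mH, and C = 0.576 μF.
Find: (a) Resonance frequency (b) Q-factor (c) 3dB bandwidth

Step 1 — Resonance: ω₀ = 1/√(LC) = 1/√(0.0582·5.76e-07) = 5462 rad/s.
Step 2 — f₀ = ω₀/(2π) = 869.3 Hz.
Step 3 — Parallel Q: Q = R/(ω₀L) = 2030/(5462·0.0582) = 6.386.
Step 4 — Bandwidth: Δω = ω₀/Q = 855.2 rad/s; BW = Δω/(2π) = 136.1 Hz.

(a) f₀ = 869.3 Hz  (b) Q = 6.386  (c) BW = 136.1 Hz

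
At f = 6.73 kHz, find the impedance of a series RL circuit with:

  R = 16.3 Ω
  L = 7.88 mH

Step 1 — Angular frequency: ω = 2π·f = 2π·6730 = 4.229e+04 rad/s.
Step 2 — Component impedances:
  R: Z = R = 16.3 Ω
  L: Z = jωL = j·4.229e+04·0.00788 = 0 + j333.2 Ω
Step 3 — Series combination: Z_total = R + L = 16.3 + j333.2 Ω = 333.6∠87.2° Ω.

Z = 16.3 + j333.2 Ω = 333.6∠87.2° Ω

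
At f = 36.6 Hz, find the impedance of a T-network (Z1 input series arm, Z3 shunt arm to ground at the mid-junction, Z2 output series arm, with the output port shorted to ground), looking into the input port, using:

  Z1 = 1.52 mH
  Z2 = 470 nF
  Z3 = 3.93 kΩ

Step 1 — Angular frequency: ω = 2π·f = 2π·36.6 = 230 rad/s.
Step 2 — Component impedances:
  Z1: Z = jωL = j·230·0.00152 = 0 + j0.3495 Ω
  Z2: Z = 1/(jωC) = -j/(ω·C) = 0 - j9252 Ω
  Z3: Z = R = 3930 Ω
Step 3 — With the output port shorted to ground, the output series arm Z2 runs from the junction to ground; the shunt arm Z3 also runs from the junction to ground. They appear in parallel: Z3 || Z2 = 3329 - j1414 Ω.
Step 4 — Series with input arm Z1: Z_in = Z1 + (Z3 || Z2) = 3329 - j1414 Ω = 3617∠-23.0° Ω.

Z = 3329 - j1414 Ω = 3617∠-23.0° Ω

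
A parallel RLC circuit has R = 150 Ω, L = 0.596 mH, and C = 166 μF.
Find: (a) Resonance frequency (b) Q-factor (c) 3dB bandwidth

Step 1 — Resonance: ω₀ = 1/√(LC) = 1/√(0.000596·0.000166) = 3179 rad/s.
Step 2 — f₀ = ω₀/(2π) = 506 Hz.
Step 3 — Parallel Q: Q = R/(ω₀L) = 150/(3179·0.000596) = 79.16.
Step 4 — Bandwidth: Δω = ω₀/Q = 40.16 rad/s; BW = Δω/(2π) = 6.392 Hz.

(a) f₀ = 506 Hz  (b) Q = 79.16  (c) BW = 6.392 Hz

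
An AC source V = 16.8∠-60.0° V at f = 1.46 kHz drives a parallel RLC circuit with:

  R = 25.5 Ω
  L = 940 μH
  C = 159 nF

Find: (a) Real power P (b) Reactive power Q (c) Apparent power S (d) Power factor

Step 1 — Angular frequency: ω = 2π·f = 2π·1460 = 9173 rad/s.
Step 2 — Component impedances:
  R: Z = R = 25.5 Ω
  L: Z = jωL = j·9173·0.00094 = 0 + j8.623 Ω
  C: Z = 1/(jωC) = -j/(ω·C) = 0 - j685.6 Ω
Step 3 — Parallel combination: 1/Z_total = 1/R + 1/L + 1/C; Z_total = 2.677 + j7.816 Ω = 8.262∠71.1° Ω.
Step 4 — Source phasor: V = 16.8∠-60.0° V = 8.4 - j14.55 V.
Step 5 — Current: I = V / Z = -1.337 - j1.532 A = 2.033∠-131.1° A.
Step 6 — Complex power: S = V·I* = 11.07 + j32.32 VA.
Step 7 — Real power: P = Re(S) = 11.07 W.
Step 8 — Reactive power: Q = Im(S) = 32.32 VAR.
Step 9 — Apparent power: |S| = 34.16 VA.
Step 10 — Power factor: PF = P/|S| = 0.324 (lagging).

(a) P = 11.07 W  (b) Q = 32.32 VAR  (c) S = 34.16 VA  (d) PF = 0.324 (lagging)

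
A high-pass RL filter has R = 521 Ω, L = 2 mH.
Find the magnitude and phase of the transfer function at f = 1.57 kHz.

Step 1 — Angular frequency: ω = 2π·1570 = 9865 rad/s.
Step 2 — Transfer function: H(jω) = jωL/(R + jωL).
Step 3 — Numerator jωL = j·19.73; denominator R + jωL = 521 + j19.73.
Step 4 — H = 0.001432 + j0.03781.
Step 5 — Magnitude: |H| = 0.03784 (-28.4 dB); phase: φ = 87.8°.

|H| = 0.03784 (-28.4 dB), φ = 87.8°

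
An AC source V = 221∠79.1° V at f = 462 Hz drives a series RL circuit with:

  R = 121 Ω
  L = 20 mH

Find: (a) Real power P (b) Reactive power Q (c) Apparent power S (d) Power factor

Step 1 — Angular frequency: ω = 2π·f = 2π·462 = 2903 rad/s.
Step 2 — Component impedances:
  R: Z = R = 121 Ω
  L: Z = jωL = j·2903·0.02 = 0 + j58.06 Ω
Step 3 — Series combination: Z_total = R + L = 121 + j58.06 Ω = 134.2∠25.6° Ω.
Step 4 — Source phasor: V = 221∠79.1° V = 41.79 + j217 V.
Step 5 — Current: I = V / Z = 0.9802 + j1.323 A = 1.647∠53.5° A.
Step 6 — Complex power: S = V·I* = 328.1 + j157.4 VA.
Step 7 — Real power: P = Re(S) = 328.1 W.
Step 8 — Reactive power: Q = Im(S) = 157.4 VAR.
Step 9 — Apparent power: |S| = 363.9 VA.
Step 10 — Power factor: PF = P/|S| = 0.9016 (lagging).

(a) P = 328.1 W  (b) Q = 157.4 VAR  (c) S = 363.9 VA  (d) PF = 0.9016 (lagging)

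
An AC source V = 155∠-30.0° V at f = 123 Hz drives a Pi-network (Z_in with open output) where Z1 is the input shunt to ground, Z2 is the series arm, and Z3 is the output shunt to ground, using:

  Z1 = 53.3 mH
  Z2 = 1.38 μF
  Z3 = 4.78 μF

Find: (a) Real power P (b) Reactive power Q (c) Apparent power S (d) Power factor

Step 1 — Angular frequency: ω = 2π·f = 2π·123 = 772.8 rad/s.
Step 2 — Component impedances:
  Z1: Z = jωL = j·772.8·0.0533 = 0 + j41.19 Ω
  Z2: Z = 1/(jωC) = -j/(ω·C) = 0 - j937.6 Ω
  Z3: Z = 1/(jωC) = -j/(ω·C) = 0 - j270.7 Ω
Step 3 — With open output, the series arm Z2 and the output shunt Z3 appear in series to ground: Z2 + Z3 = 0 - j1208 Ω.
Step 4 — Parallel with input shunt Z1: Z_in = Z1 || (Z2 + Z3) = 0 + j42.65 Ω = 42.65∠90.0° Ω.
Step 5 — Source phasor: V = 155∠-30.0° V = 134.2 - j77.5 V.
Step 6 — Current: I = V / Z = -1.817 - j3.148 A = 3.635∠-120.0° A.
Step 7 — Complex power: S = V·I* = 0 + j563.4 VA.
Step 8 — Real power: P = Re(S) = 0 W.
Step 9 — Reactive power: Q = Im(S) = 563.4 VAR.
Step 10 — Apparent power: |S| = 563.4 VA.
Step 11 — Power factor: PF = P/|S| = 0 (lagging).

(a) P = 0 W  (b) Q = 563.4 VAR  (c) S = 563.4 VA  (d) PF = 0 (lagging)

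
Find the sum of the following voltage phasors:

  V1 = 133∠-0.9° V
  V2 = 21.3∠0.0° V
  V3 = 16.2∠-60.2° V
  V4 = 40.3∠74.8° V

Step 1 — Convert each phasor to rectangular form:
  V1 = 133·(cos(-0.9°) + j·sin(-0.9°)) = 133 - j2.089 V
  V2 = 21.3·(cos(0.0°) + j·sin(0.0°)) = 21.3 V
  V3 = 16.2·(cos(-60.2°) + j·sin(-60.2°)) = 8.051 - j14.06 V
  V4 = 40.3·(cos(74.8°) + j·sin(74.8°)) = 10.57 + j38.89 V
Step 2 — Sum components: V_total = 172.9 + j22.74 V.
Step 3 — Convert to polar: |V_total| = 174.4 V, ∠V_total = 7.5°.

V_total = 174.4∠7.5° V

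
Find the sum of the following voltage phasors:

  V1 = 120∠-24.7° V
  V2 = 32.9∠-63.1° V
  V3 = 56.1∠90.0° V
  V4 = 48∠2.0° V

Step 1 — Convert each phasor to rectangular form:
  V1 = 120·(cos(-24.7°) + j·sin(-24.7°)) = 109 - j50.14 V
  V2 = 32.9·(cos(-63.1°) + j·sin(-63.1°)) = 14.89 - j29.34 V
  V3 = 56.1·(cos(90.0°) + j·sin(90.0°)) = 0 + j56.1 V
  V4 = 48·(cos(2.0°) + j·sin(2.0°)) = 47.97 + j1.675 V
Step 2 — Sum components: V_total = 171.9 - j21.71 V.
Step 3 — Convert to polar: |V_total| = 173.2 V, ∠V_total = -7.2°.

V_total = 173.2∠-7.2° V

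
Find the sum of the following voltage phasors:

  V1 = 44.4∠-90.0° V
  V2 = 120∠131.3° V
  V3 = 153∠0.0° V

Step 1 — Convert each phasor to rectangular form:
  V1 = 44.4·(cos(-90.0°) + j·sin(-90.0°)) = 0 - j44.4 V
  V2 = 120·(cos(131.3°) + j·sin(131.3°)) = -79.2 + j90.15 V
  V3 = 153·(cos(0.0°) + j·sin(0.0°)) = 153 V
Step 2 — Sum components: V_total = 73.8 + j45.75 V.
Step 3 — Convert to polar: |V_total| = 86.83 V, ∠V_total = 31.8°.

V_total = 86.83∠31.8° V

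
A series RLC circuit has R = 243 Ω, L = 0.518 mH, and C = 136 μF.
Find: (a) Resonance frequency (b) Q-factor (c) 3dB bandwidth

Step 1 — Resonance: ω₀ = 1/√(LC) = 1/√(0.000518·0.000136) = 3768 rad/s.
Step 2 — f₀ = ω₀/(2π) = 599.6 Hz.
Step 3 — Series Q: Q = ω₀L/R = 3768·0.000518/243 = 0.008031.
Step 4 — Bandwidth: Δω = ω₀/Q = 4.691e+05 rad/s; BW = Δω/(2π) = 7.466e+04 Hz.

(a) f₀ = 599.6 Hz  (b) Q = 0.008031  (c) BW = 7.466e+04 Hz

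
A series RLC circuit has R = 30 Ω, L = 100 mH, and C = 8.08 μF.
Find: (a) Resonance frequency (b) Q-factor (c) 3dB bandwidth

Step 1 — Resonance: ω₀ = 1/√(LC) = 1/√(0.1·8.08e-06) = 1112 rad/s.
Step 2 — f₀ = ω₀/(2π) = 177.1 Hz.
Step 3 — Series Q: Q = ω₀L/R = 1112·0.1/30 = 3.708.
Step 4 — Bandwidth: Δω = ω₀/Q = 300 rad/s; BW = Δω/(2π) = 47.75 Hz.

(a) f₀ = 177.1 Hz  (b) Q = 3.708  (c) BW = 47.75 Hz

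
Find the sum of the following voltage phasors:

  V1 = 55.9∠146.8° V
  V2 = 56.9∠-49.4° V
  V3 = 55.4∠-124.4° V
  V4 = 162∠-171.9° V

Step 1 — Convert each phasor to rectangular form:
  V1 = 55.9·(cos(146.8°) + j·sin(146.8°)) = -46.78 + j30.61 V
  V2 = 56.9·(cos(-49.4°) + j·sin(-49.4°)) = 37.03 - j43.2 V
  V3 = 55.4·(cos(-124.4°) + j·sin(-124.4°)) = -31.3 - j45.71 V
  V4 = 162·(cos(-171.9°) + j·sin(-171.9°)) = -160.4 - j22.83 V
Step 2 — Sum components: V_total = -201.4 - j81.13 V.
Step 3 — Convert to polar: |V_total| = 217.2 V, ∠V_total = -158.1°.

V_total = 217.2∠-158.1° V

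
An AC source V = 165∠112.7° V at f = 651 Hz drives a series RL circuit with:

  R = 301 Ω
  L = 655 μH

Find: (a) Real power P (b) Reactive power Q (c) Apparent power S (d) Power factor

Step 1 — Angular frequency: ω = 2π·f = 2π·651 = 4090 rad/s.
Step 2 — Component impedances:
  R: Z = R = 301 Ω
  L: Z = jωL = j·4090·0.000655 = 0 + j2.679 Ω
Step 3 — Series combination: Z_total = R + L = 301 + j2.679 Ω = 301∠0.5° Ω.
Step 4 — Source phasor: V = 165∠112.7° V = -63.67 + j152.2 V.
Step 5 — Current: I = V / Z = -0.207 + j0.5076 A = 0.5482∠112.2° A.
Step 6 — Complex power: S = V·I* = 90.44 + j0.805 VA.
Step 7 — Real power: P = Re(S) = 90.44 W.
Step 8 — Reactive power: Q = Im(S) = 0.805 VAR.
Step 9 — Apparent power: |S| = 90.44 VA.
Step 10 — Power factor: PF = P/|S| = 1 (lagging).

(a) P = 90.44 W  (b) Q = 0.805 VAR  (c) S = 90.44 VA  (d) PF = 1 (lagging)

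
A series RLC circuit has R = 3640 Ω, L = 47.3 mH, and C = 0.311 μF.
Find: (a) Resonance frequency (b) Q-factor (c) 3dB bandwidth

Step 1 — Resonance: ω₀ = 1/√(LC) = 1/√(0.0473·3.11e-07) = 8245 rad/s.
Step 2 — f₀ = ω₀/(2π) = 1312 Hz.
Step 3 — Series Q: Q = ω₀L/R = 8245·0.0473/3640 = 0.1071.
Step 4 — Bandwidth: Δω = ω₀/Q = 7.696e+04 rad/s; BW = Δω/(2π) = 1.225e+04 Hz.

(a) f₀ = 1312 Hz  (b) Q = 0.1071  (c) BW = 1.225e+04 Hz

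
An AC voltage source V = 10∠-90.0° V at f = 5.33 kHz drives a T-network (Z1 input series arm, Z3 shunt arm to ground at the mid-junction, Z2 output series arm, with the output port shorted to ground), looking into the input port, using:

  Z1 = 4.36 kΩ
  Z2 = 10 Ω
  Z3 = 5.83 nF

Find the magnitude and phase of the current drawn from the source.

Step 1 — Angular frequency: ω = 2π·f = 2π·5330 = 3.349e+04 rad/s.
Step 2 — Component impedances:
  Z1: Z = R = 4360 Ω
  Z2: Z = R = 10 Ω
  Z3: Z = 1/(jωC) = -j/(ω·C) = 0 - j5122 Ω
Step 3 — With the output port shorted to ground, the output series arm Z2 runs from the junction to ground; the shunt arm Z3 also runs from the junction to ground. They appear in parallel: Z3 || Z2 = 10 - j0.01952 Ω.
Step 4 — Series with input arm Z1: Z_in = Z1 + (Z3 || Z2) = 4370 - j0.01952 Ω = 4370∠-0.0° Ω.
Step 5 — Source phasor: V = 10∠-90.0° V = 0 - j10 V.
Step 6 — Ohm's law: I = V / Z_total = (0 - j10) / (4370 - j0.01952) = 1.022e-08 - j0.002288 A.
Step 7 — Convert to polar: |I| = 0.002288 A, ∠I = -90.0°.

I = 0.002288∠-90.0° A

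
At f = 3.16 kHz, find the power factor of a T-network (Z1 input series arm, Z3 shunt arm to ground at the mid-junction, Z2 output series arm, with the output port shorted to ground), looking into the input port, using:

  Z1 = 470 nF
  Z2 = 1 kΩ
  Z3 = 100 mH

Step 1 — Angular frequency: ω = 2π·f = 2π·3160 = 1.985e+04 rad/s.
Step 2 — Component impedances:
  Z1: Z = 1/(jωC) = -j/(ω·C) = 0 - j107.2 Ω
  Z2: Z = R = 1000 Ω
  Z3: Z = jωL = j·1.985e+04·0.1 = 0 + j1985 Ω
Step 3 — With the output port shorted to ground, the output series arm Z2 runs from the junction to ground; the shunt arm Z3 also runs from the junction to ground. They appear in parallel: Z3 || Z2 = 797.7 + j401.7 Ω.
Step 4 — Series with input arm Z1: Z_in = Z1 + (Z3 || Z2) = 797.7 + j294.6 Ω = 850.3∠20.3° Ω.
Step 5 — Power factor: PF = cos(φ) = Re(Z)/|Z| = 797.7/850.3 = 0.9381.
Step 6 — Type: Im(Z) = 294.6 ⇒ lagging (phase φ = 20.3°).

PF = 0.9381 (lagging, φ = 20.3°)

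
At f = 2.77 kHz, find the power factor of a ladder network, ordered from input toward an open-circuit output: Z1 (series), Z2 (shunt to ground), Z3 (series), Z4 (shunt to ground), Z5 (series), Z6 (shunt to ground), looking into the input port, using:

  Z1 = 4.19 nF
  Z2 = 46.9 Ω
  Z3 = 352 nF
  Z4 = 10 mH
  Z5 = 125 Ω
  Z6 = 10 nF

Step 1 — Angular frequency: ω = 2π·f = 2π·2770 = 1.74e+04 rad/s.
Step 2 — Component impedances:
  Z1: Z = 1/(jωC) = -j/(ω·C) = 0 - j1.371e+04 Ω
  Z2: Z = R = 46.9 Ω
  Z3: Z = 1/(jωC) = -j/(ω·C) = 0 - j163.2 Ω
  Z4: Z = jωL = j·1.74e+04·0.01 = 0 + j174 Ω
  Z5: Z = R = 125 Ω
  Z6: Z = 1/(jωC) = -j/(ω·C) = 0 - j5746 Ω
Step 3 — Ladder network (open output): work backward from the far end, alternating series and parallel combinations. Z_in = 5.112 - j1.37e+04 Ω = 1.37e+04∠-90.0° Ω.
Step 4 — Power factor: PF = cos(φ) = Re(Z)/|Z| = 5.1117/13698 = 0.0003732.
Step 5 — Type: Im(Z) = -1.37e+04 ⇒ leading (phase φ = -90.0°).

PF = 0.0003732 (leading, φ = -90.0°)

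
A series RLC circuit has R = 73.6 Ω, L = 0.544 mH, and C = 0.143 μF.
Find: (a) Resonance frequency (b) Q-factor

Step 1 — Resonance condition Im(Z)=0 gives ω₀ = 1/√(LC).
Step 2 — ω₀ = 1/√(0.000544·1.43e-07) = 1.134e+05 rad/s.
Step 3 — f₀ = ω₀/(2π) = 1.804e+04 Hz.
Step 4 — Series Q: Q = ω₀L/R = 1.134e+05·0.000544/73.6 = 0.838.

(a) f₀ = 1.804e+04 Hz  (b) Q = 0.838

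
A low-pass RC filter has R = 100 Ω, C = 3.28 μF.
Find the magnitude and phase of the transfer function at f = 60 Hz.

Step 1 — Angular frequency: ω = 2π·60 = 377 rad/s.
Step 2 — Transfer function: H(jω) = 1/(1 + jωRC).
Step 3 — Denominator: 1 + jωRC = 1 + j·377·100·3.28e-06 = 1 + j0.1237.
Step 4 — H = 0.9849 - j0.1218.
Step 5 — Magnitude: |H| = 0.9924 (-0.1 dB); phase: φ = -7.0°.

|H| = 0.9924 (-0.1 dB), φ = -7.0°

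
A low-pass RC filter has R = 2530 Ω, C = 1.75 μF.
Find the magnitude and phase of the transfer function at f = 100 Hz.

Step 1 — Angular frequency: ω = 2π·100 = 628.3 rad/s.
Step 2 — Transfer function: H(jω) = 1/(1 + jωRC).
Step 3 — Denominator: 1 + jωRC = 1 + j·628.3·2530·1.75e-06 = 1 + j2.782.
Step 4 — H = 0.1144 - j0.3183.
Step 5 — Magnitude: |H| = 0.3383 (-9.4 dB); phase: φ = -70.2°.

|H| = 0.3383 (-9.4 dB), φ = -70.2°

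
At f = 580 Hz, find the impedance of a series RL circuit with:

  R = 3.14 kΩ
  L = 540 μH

Step 1 — Angular frequency: ω = 2π·f = 2π·580 = 3644 rad/s.
Step 2 — Component impedances:
  R: Z = R = 3140 Ω
  L: Z = jωL = j·3644·0.00054 = 0 + j1.968 Ω
Step 3 — Series combination: Z_total = R + L = 3140 + j1.968 Ω = 3140∠0.0° Ω.

Z = 3140 + j1.968 Ω = 3140∠0.0° Ω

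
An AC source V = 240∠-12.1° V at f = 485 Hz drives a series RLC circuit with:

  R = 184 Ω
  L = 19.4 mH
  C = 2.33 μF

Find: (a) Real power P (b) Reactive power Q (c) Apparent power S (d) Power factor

Step 1 — Angular frequency: ω = 2π·f = 2π·485 = 3047 rad/s.
Step 2 — Component impedances:
  R: Z = R = 184 Ω
  L: Z = jωL = j·3047·0.0194 = 0 + j59.12 Ω
  C: Z = 1/(jωC) = -j/(ω·C) = 0 - j140.8 Ω
Step 3 — Series combination: Z_total = R + L + C = 184 - j81.72 Ω = 201.3∠-23.9° Ω.
Step 4 — Source phasor: V = 240∠-12.1° V = 234.7 - j50.31 V.
Step 5 — Current: I = V / Z = 1.167 + j0.2447 A = 1.192∠11.8° A.
Step 6 — Complex power: S = V·I* = 261.5 - j116.1 VA.
Step 7 — Real power: P = Re(S) = 261.5 W.
Step 8 — Reactive power: Q = Im(S) = -116.1 VAR.
Step 9 — Apparent power: |S| = 286.1 VA.
Step 10 — Power factor: PF = P/|S| = 0.9139 (leading).

(a) P = 261.5 W  (b) Q = -116.1 VAR  (c) S = 286.1 VA  (d) PF = 0.9139 (leading)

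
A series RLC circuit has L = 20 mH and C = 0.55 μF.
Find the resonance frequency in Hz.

Step 1 — Resonance condition Im(Z)=0 gives ω₀ = 1/√(LC).
Step 2 — ω₀ = 1/√(0.02·5.5e-07) = 9535 rad/s.
Step 3 — f₀ = ω₀/(2π) = 1517 Hz.

f₀ = 1517 Hz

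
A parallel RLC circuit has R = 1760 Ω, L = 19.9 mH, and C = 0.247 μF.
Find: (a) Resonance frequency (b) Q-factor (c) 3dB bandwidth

Step 1 — Resonance: ω₀ = 1/√(LC) = 1/√(0.0199·2.47e-07) = 1.426e+04 rad/s.
Step 2 — f₀ = ω₀/(2π) = 2270 Hz.
Step 3 — Parallel Q: Q = R/(ω₀L) = 1760/(1.426e+04·0.0199) = 6.201.
Step 4 — Bandwidth: Δω = ω₀/Q = 2300 rad/s; BW = Δω/(2π) = 366.1 Hz.

(a) f₀ = 2270 Hz  (b) Q = 6.201  (c) BW = 366.1 Hz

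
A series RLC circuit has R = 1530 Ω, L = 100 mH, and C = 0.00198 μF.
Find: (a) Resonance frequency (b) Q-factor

Step 1 — Resonance condition Im(Z)=0 gives ω₀ = 1/√(LC).
Step 2 — ω₀ = 1/√(0.1·1.98e-09) = 7.107e+04 rad/s.
Step 3 — f₀ = ω₀/(2π) = 1.131e+04 Hz.
Step 4 — Series Q: Q = ω₀L/R = 7.107e+04·0.1/1530 = 4.645.

(a) f₀ = 1.131e+04 Hz  (b) Q = 4.645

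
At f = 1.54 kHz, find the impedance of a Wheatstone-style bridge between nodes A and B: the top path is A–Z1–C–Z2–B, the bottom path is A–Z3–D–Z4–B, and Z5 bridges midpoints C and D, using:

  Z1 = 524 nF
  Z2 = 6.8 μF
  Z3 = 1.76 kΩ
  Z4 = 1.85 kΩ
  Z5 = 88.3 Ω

Step 1 — Angular frequency: ω = 2π·f = 2π·1540 = 9676 rad/s.
Step 2 — Component impedances:
  Z1: Z = 1/(jωC) = -j/(ω·C) = 0 - j197.2 Ω
  Z2: Z = 1/(jωC) = -j/(ω·C) = 0 - j15.2 Ω
  Z3: Z = R = 1760 Ω
  Z4: Z = R = 1850 Ω
  Z5: Z = R = 88.3 Ω
Step 3 — Bridge requires nodal analysis (the Z5 bridge couples midpoints C and D, so the two paths cannot be reduced to a simple series/parallel combination). Setting node B to ground and injecting 1 A at node A, the 3-node admittance system at A, C, D solves to V_A = Z_AB = 21.12 - j210.2 Ω = 211.2∠-84.3° Ω.

Z = 21.12 - j210.2 Ω = 211.2∠-84.3° Ω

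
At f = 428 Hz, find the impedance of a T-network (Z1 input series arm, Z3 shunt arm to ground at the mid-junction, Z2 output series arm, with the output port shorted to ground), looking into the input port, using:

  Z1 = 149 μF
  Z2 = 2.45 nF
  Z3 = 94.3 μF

Step 1 — Angular frequency: ω = 2π·f = 2π·428 = 2689 rad/s.
Step 2 — Component impedances:
  Z1: Z = 1/(jωC) = -j/(ω·C) = 0 - j2.496 Ω
  Z2: Z = 1/(jωC) = -j/(ω·C) = 0 - j1.518e+05 Ω
  Z3: Z = 1/(jωC) = -j/(ω·C) = 0 - j3.943 Ω
Step 3 — With the output port shorted to ground, the output series arm Z2 runs from the junction to ground; the shunt arm Z3 also runs from the junction to ground. They appear in parallel: Z3 || Z2 = 0 - j3.943 Ω.
Step 4 — Series with input arm Z1: Z_in = Z1 + (Z3 || Z2) = 0 - j6.439 Ω = 6.439∠-90.0° Ω.

Z = 0 - j6.439 Ω = 6.439∠-90.0° Ω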